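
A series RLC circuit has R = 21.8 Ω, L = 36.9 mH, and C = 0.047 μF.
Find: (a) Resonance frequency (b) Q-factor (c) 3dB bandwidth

Step 1 — Resonance: ω₀ = 1/√(LC) = 1/√(0.0369·4.7e-08) = 2.401e+04 rad/s.
Step 2 — f₀ = ω₀/(2π) = 3822 Hz.
Step 3 — Series Q: Q = ω₀L/R = 2.401e+04·0.0369/21.8 = 40.65.
Step 4 — Bandwidth: Δω = ω₀/Q = 590.8 rad/s; BW = Δω/(2π) = 94.03 Hz.

(a) f₀ = 3822 Hz  (b) Q = 40.65  (c) BW = 94.03 Hz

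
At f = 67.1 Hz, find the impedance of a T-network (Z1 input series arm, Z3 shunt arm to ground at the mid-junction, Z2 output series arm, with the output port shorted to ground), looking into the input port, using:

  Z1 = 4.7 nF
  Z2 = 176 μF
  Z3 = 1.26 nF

Step 1 — Angular frequency: ω = 2π·f = 2π·67.1 = 421.6 rad/s.
Step 2 — Component impedances:
  Z1: Z = 1/(jωC) = -j/(ω·C) = 0 - j5.047e+05 Ω
  Z2: Z = 1/(jωC) = -j/(ω·C) = 0 - j13.48 Ω
  Z3: Z = 1/(jωC) = -j/(ω·C) = 0 - j1.882e+06 Ω
Step 3 — With the output port shorted to ground, the output series arm Z2 runs from the junction to ground; the shunt arm Z3 also runs from the junction to ground. They appear in parallel: Z3 || Z2 = 0 - j13.48 Ω.
Step 4 — Series with input arm Z1: Z_in = Z1 + (Z3 || Z2) = 0 - j5.047e+05 Ω = 5.047e+05∠-90.0° Ω.

Z = 0 - j5.047e+05 Ω = 5.047e+05∠-90.0° Ω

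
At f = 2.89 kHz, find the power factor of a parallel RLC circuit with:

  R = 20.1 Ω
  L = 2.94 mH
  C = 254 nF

Step 1 — Angular frequency: ω = 2π·f = 2π·2890 = 1.816e+04 rad/s.
Step 2 — Component impedances:
  R: Z = R = 20.1 Ω
  L: Z = jωL = j·1.816e+04·0.00294 = 0 + j53.39 Ω
  C: Z = 1/(jωC) = -j/(ω·C) = 0 - j216.8 Ω
Step 3 — Parallel combination: 1/Z_total = 1/R + 1/L + 1/C; Z_total = 18.6 + j5.279 Ω = 19.34∠15.8° Ω.
Step 4 — Power factor: PF = cos(φ) = Re(Z)/|Z| = 18.602/19.336 = 0.962.
Step 5 — Type: Im(Z) = 5.279 ⇒ lagging (phase φ = 15.8°).

PF = 0.962 (lagging, φ = 15.8°)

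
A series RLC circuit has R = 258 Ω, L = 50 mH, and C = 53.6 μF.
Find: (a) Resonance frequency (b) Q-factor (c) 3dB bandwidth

Step 1 — Resonance: ω₀ = 1/√(LC) = 1/√(0.05·5.36e-05) = 610.8 rad/s.
Step 2 — f₀ = ω₀/(2π) = 97.22 Hz.
Step 3 — Series Q: Q = ω₀L/R = 610.8·0.05/258 = 0.1184.
Step 4 — Bandwidth: Δω = ω₀/Q = 5160 rad/s; BW = Δω/(2π) = 821.2 Hz.

(a) f₀ = 97.22 Hz  (b) Q = 0.1184  (c) BW = 821.2 Hz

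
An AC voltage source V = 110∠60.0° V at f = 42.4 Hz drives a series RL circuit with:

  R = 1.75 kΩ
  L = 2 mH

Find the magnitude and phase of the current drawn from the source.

Step 1 — Angular frequency: ω = 2π·f = 2π·42.4 = 266.4 rad/s.
Step 2 — Component impedances:
  R: Z = R = 1750 Ω
  L: Z = jωL = j·266.4·0.002 = 0 + j0.5328 Ω
Step 3 — Series combination: Z_total = R + L = 1750 + j0.5328 Ω = 1750∠0.0° Ω.
Step 4 — Source phasor: V = 110∠60.0° V = 55 + j95.26 V.
Step 5 — Ohm's law: I = V / Z_total = (55 + j95.26) / (1750 + j0.5328) = 0.03145 + j0.05443 A.
Step 6 — Convert to polar: |I| = 0.06286 A, ∠I = 60.0°.

I = 0.06286∠60.0° A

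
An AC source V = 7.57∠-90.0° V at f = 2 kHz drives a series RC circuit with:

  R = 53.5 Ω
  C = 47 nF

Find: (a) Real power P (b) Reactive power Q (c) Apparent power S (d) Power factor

Step 1 — Angular frequency: ω = 2π·f = 2π·2000 = 1.257e+04 rad/s.
Step 2 — Component impedances:
  R: Z = R = 53.5 Ω
  C: Z = 1/(jωC) = -j/(ω·C) = 0 - j1693 Ω
Step 3 — Series combination: Z_total = R + C = 53.5 - j1693 Ω = 1694∠-88.2° Ω.
Step 4 — Source phasor: V = 7.57∠-90.0° V = 0 - j7.57 V.
Step 5 — Current: I = V / Z = 0.004467 - j0.0001411 A = 0.004469∠-1.8° A.
Step 6 — Complex power: S = V·I* = 0.001068 - j0.03381 VA.
Step 7 — Real power: P = Re(S) = 0.001068 W.
Step 8 — Reactive power: Q = Im(S) = -0.03381 VAR.
Step 9 — Apparent power: |S| = 0.03383 VA.
Step 10 — Power factor: PF = P/|S| = 0.03158 (leading).

(a) P = 0.001068 W  (b) Q = -0.03381 VAR  (c) S = 0.03383 VA  (d) PF = 0.03158 (leading)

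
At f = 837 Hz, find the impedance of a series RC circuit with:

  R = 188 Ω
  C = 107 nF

Step 1 — Angular frequency: ω = 2π·f = 2π·837 = 5259 rad/s.
Step 2 — Component impedances:
  R: Z = R = 188 Ω
  C: Z = 1/(jωC) = -j/(ω·C) = 0 - j1777 Ω
Step 3 — Series combination: Z_total = R + C = 188 - j1777 Ω = 1787∠-84.0° Ω.

Z = 188 - j1777 Ω = 1787∠-84.0° Ω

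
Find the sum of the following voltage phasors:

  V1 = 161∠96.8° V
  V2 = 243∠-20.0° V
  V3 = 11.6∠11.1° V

Step 1 — Convert each phasor to rectangular form:
  V1 = 161·(cos(96.8°) + j·sin(96.8°)) = -19.06 + j159.9 V
  V2 = 243·(cos(-20.0°) + j·sin(-20.0°)) = 228.3 - j83.11 V
  V3 = 11.6·(cos(11.1°) + j·sin(11.1°)) = 11.38 + j2.233 V
Step 2 — Sum components: V_total = 220.7 + j78.99 V.
Step 3 — Convert to polar: |V_total| = 234.4 V, ∠V_total = 19.7°.

V_total = 234.4∠19.7° V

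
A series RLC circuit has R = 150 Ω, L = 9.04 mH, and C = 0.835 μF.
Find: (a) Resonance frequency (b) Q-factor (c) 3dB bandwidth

Step 1 — Resonance: ω₀ = 1/√(LC) = 1/√(0.00904·8.35e-07) = 1.151e+04 rad/s.
Step 2 — f₀ = ω₀/(2π) = 1832 Hz.
Step 3 — Series Q: Q = ω₀L/R = 1.151e+04·0.00904/150 = 0.6937.
Step 4 — Bandwidth: Δω = ω₀/Q = 1.659e+04 rad/s; BW = Δω/(2π) = 2641 Hz.

(a) f₀ = 1832 Hz  (b) Q = 0.6937  (c) BW = 2641 Hz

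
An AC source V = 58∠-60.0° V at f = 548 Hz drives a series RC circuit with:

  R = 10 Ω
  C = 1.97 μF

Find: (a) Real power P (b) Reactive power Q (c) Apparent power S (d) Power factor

Step 1 — Angular frequency: ω = 2π·f = 2π·548 = 3443 rad/s.
Step 2 — Component impedances:
  R: Z = R = 10 Ω
  C: Z = 1/(jωC) = -j/(ω·C) = 0 - j147.4 Ω
Step 3 — Series combination: Z_total = R + C = 10 - j147.4 Ω = 147.8∠-86.1° Ω.
Step 4 — Source phasor: V = 58∠-60.0° V = 29 - j50.23 V.
Step 5 — Current: I = V / Z = 0.3524 + j0.1728 A = 0.3925∠26.1° A.
Step 6 — Complex power: S = V·I* = 1.541 - j22.71 VA.
Step 7 — Real power: P = Re(S) = 1.541 W.
Step 8 — Reactive power: Q = Im(S) = -22.71 VAR.
Step 9 — Apparent power: |S| = 22.77 VA.
Step 10 — Power factor: PF = P/|S| = 0.06768 (leading).

(a) P = 1.541 W  (b) Q = -22.71 VAR  (c) S = 22.77 VA  (d) PF = 0.06768 (leading)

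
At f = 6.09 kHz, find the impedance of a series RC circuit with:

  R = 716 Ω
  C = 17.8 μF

Step 1 — Angular frequency: ω = 2π·f = 2π·6090 = 3.826e+04 rad/s.
Step 2 — Component impedances:
  R: Z = R = 716 Ω
  C: Z = 1/(jωC) = -j/(ω·C) = 0 - j1.468 Ω
Step 3 — Series combination: Z_total = R + C = 716 - j1.468 Ω = 716∠-0.1° Ω.

Z = 716 - j1.468 Ω = 716∠-0.1° Ω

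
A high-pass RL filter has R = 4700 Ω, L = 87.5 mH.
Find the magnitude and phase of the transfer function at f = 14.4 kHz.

Step 1 — Angular frequency: ω = 2π·1.44e+04 = 9.048e+04 rad/s.
Step 2 — Transfer function: H(jω) = jωL/(R + jωL).
Step 3 — Numerator jωL = j·7917; denominator R + jωL = 4700 + j7917.
Step 4 — H = 0.7394 + j0.439.
Step 5 — Magnitude: |H| = 0.8599 (-1.3 dB); phase: φ = 30.7°.

|H| = 0.8599 (-1.3 dB), φ = 30.7°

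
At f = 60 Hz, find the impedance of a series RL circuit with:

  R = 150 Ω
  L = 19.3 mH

Step 1 — Angular frequency: ω = 2π·f = 2π·60 = 377 rad/s.
Step 2 — Component impedances:
  R: Z = R = 150 Ω
  L: Z = jωL = j·377·0.0193 = 0 + j7.276 Ω
Step 3 — Series combination: Z_total = R + L = 150 + j7.276 Ω = 150.2∠2.8° Ω.

Z = 150 + j7.276 Ω = 150.2∠2.8° Ω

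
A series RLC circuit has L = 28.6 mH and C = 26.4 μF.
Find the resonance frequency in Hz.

Step 1 — Resonance condition Im(Z)=0 gives ω₀ = 1/√(LC).
Step 2 — ω₀ = 1/√(0.0286·2.64e-05) = 1151 rad/s.
Step 3 — f₀ = ω₀/(2π) = 183.2 Hz.

f₀ = 183.2 Hz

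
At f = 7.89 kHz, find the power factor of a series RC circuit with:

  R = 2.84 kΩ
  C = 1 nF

Step 1 — Angular frequency: ω = 2π·f = 2π·7890 = 4.957e+04 rad/s.
Step 2 — Component impedances:
  R: Z = R = 2840 Ω
  C: Z = 1/(jωC) = -j/(ω·C) = 0 - j2.017e+04 Ω
Step 3 — Series combination: Z_total = R + C = 2840 - j2.017e+04 Ω = 2.037e+04∠-82.0° Ω.
Step 4 — Power factor: PF = cos(φ) = Re(Z)/|Z| = 2840/2.037e+04 = 0.1394.
Step 5 — Type: Im(Z) = -2.017e+04 ⇒ leading (phase φ = -82.0°).

PF = 0.1394 (leading, φ = -82.0°)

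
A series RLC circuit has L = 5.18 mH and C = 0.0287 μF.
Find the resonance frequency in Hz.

Step 1 — Resonance condition Im(Z)=0 gives ω₀ = 1/√(LC).
Step 2 — ω₀ = 1/√(0.00518·2.87e-08) = 8.202e+04 rad/s.
Step 3 — f₀ = ω₀/(2π) = 1.305e+04 Hz.

f₀ = 1.305e+04 Hz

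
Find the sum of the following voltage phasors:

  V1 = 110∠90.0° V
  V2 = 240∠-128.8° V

Step 1 — Convert each phasor to rectangular form:
  V1 = 110·(cos(90.0°) + j·sin(90.0°)) = 0 + j110 V
  V2 = 240·(cos(-128.8°) + j·sin(-128.8°)) = -150.4 - j187 V
Step 2 — Sum components: V_total = -150.4 - j77.04 V.
Step 3 — Convert to polar: |V_total| = 169 V, ∠V_total = -152.9°.

V_total = 169∠-152.9° V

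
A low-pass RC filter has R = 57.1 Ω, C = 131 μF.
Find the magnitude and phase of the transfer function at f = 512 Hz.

Step 1 — Angular frequency: ω = 2π·512 = 3217 rad/s.
Step 2 — Transfer function: H(jω) = 1/(1 + jωRC).
Step 3 — Denominator: 1 + jωRC = 1 + j·3217·57.1·0.000131 = 1 + j24.06.
Step 4 — H = 0.001724 - j0.04149.
Step 5 — Magnitude: |H| = 0.04152 (-27.6 dB); phase: φ = -87.6°.

|H| = 0.04152 (-27.6 dB), φ = -87.6°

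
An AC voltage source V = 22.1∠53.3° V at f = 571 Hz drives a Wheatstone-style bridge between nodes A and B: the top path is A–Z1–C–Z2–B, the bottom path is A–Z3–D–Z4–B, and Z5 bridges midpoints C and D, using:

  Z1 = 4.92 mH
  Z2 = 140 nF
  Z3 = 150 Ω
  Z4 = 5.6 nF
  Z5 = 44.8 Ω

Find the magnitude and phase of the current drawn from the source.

Step 1 — Angular frequency: ω = 2π·f = 2π·571 = 3588 rad/s.
Step 2 — Component impedances:
  Z1: Z = jωL = j·3588·0.00492 = 0 + j17.65 Ω
  Z2: Z = 1/(jωC) = -j/(ω·C) = 0 - j1991 Ω
  Z3: Z = R = 150 Ω
  Z4: Z = 1/(jωC) = -j/(ω·C) = 0 - j4.977e+04 Ω
  Z5: Z = R = 44.8 Ω
Step 3 — Bridge requires nodal analysis (the Z5 bridge couples midpoints C and D, so the two paths cannot be reduced to a simple series/parallel combination). Setting node B to ground and injecting 1 A at node A, the 3-node admittance system at A, C, D solves to V_A = Z_AB = 1.609 - j1897 Ω = 1897∠-90.0° Ω.
Step 4 — Source phasor: V = 22.1∠53.3° V = 13.21 + j17.72 V.
Step 5 — Ohm's law: I = V / Z_total = (13.21 + j17.72) / (1.609 - j1897) = -0.009334 + j0.00697 A.
Step 6 — Convert to polar: |I| = 0.01165 A, ∠I = 143.3°.

I = 0.01165∠143.3° A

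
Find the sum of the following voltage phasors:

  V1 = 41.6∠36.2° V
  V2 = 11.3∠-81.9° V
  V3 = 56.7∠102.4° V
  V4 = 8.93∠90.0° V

Step 1 — Convert each phasor to rectangular form:
  V1 = 41.6·(cos(36.2°) + j·sin(36.2°)) = 33.57 + j24.57 V
  V2 = 11.3·(cos(-81.9°) + j·sin(-81.9°)) = 1.592 - j11.19 V
  V3 = 56.7·(cos(102.4°) + j·sin(102.4°)) = -12.18 + j55.38 V
  V4 = 8.93·(cos(90.0°) + j·sin(90.0°)) = 0 + j8.93 V
Step 2 — Sum components: V_total = 22.99 + j77.69 V.
Step 3 — Convert to polar: |V_total| = 81.02 V, ∠V_total = 73.5°.

V_total = 81.02∠73.5° V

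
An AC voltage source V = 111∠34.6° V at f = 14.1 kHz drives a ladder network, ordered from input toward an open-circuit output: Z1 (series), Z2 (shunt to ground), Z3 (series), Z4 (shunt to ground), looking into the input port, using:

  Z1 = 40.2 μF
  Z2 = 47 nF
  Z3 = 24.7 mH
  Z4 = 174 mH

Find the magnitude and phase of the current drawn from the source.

Step 1 — Angular frequency: ω = 2π·f = 2π·1.41e+04 = 8.859e+04 rad/s.
Step 2 — Component impedances:
  Z1: Z = 1/(jωC) = -j/(ω·C) = 0 - j0.2808 Ω
  Z2: Z = 1/(jωC) = -j/(ω·C) = 0 - j240.2 Ω
  Z3: Z = jωL = j·8.859e+04·0.0247 = 0 + j2188 Ω
  Z4: Z = jωL = j·8.859e+04·0.174 = 0 + j1.542e+04 Ω
Step 3 — Ladder network (open output): work backward from the far end, alternating series and parallel combinations. Z_in = 0 - j243.8 Ω = 243.8∠-90.0° Ω.
Step 4 — Source phasor: V = 111∠34.6° V = 91.37 + j63.03 V.
Step 5 — Ohm's law: I = V / Z_total = (91.37 + j63.03) / (0 - j243.8) = -0.2586 + j0.3748 A.
Step 6 — Convert to polar: |I| = 0.4554 A, ∠I = 124.6°.

I = 0.4554∠124.6° A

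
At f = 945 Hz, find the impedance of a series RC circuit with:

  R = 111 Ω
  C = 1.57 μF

Step 1 — Angular frequency: ω = 2π·f = 2π·945 = 5938 rad/s.
Step 2 — Component impedances:
  R: Z = R = 111 Ω
  C: Z = 1/(jωC) = -j/(ω·C) = 0 - j107.3 Ω
Step 3 — Series combination: Z_total = R + C = 111 - j107.3 Ω = 154.4∠-44.0° Ω.

Z = 111 - j107.3 Ω = 154.4∠-44.0° Ω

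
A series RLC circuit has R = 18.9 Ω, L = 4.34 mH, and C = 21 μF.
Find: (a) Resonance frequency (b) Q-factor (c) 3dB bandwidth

Step 1 — Resonance condition Im(Z)=0 gives ω₀ = 1/√(LC).
Step 2 — ω₀ = 1/√(0.00434·2.1e-05) = 3312 rad/s.
Step 3 — f₀ = ω₀/(2π) = 527.2 Hz.
Step 4 — Series Q: Q = ω₀L/R = 3312·0.00434/18.9 = 0.7606.
Step 5 — 3dB bandwidth: Δω = ω₀/Q = 4355 rad/s; BW = Δω/(2π) = 693.1 Hz.

(a) f₀ = 527.2 Hz  (b) Q = 0.7606  (c) BW = 693.1 Hz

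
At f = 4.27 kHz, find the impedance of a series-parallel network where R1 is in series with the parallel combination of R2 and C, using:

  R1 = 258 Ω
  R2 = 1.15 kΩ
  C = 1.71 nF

Step 1 — Angular frequency: ω = 2π·f = 2π·4270 = 2.683e+04 rad/s.
Step 2 — Component impedances:
  R1: Z = R = 258 Ω
  R2: Z = R = 1150 Ω
  C: Z = 1/(jωC) = -j/(ω·C) = 0 - j2.18e+04 Ω
Step 3 — Parallel branch: R2 || C = 1/(1/R2 + 1/C) = 1147 - j60.51 Ω.
Step 4 — Series with R1: Z_total = R1 + (R2 || C) = 1405 - j60.51 Ω = 1406∠-2.5° Ω.

Z = 1405 - j60.51 Ω = 1406∠-2.5° Ω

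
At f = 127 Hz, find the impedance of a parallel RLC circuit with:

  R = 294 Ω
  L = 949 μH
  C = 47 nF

Step 1 — Angular frequency: ω = 2π·f = 2π·127 = 798 rad/s.
Step 2 — Component impedances:
  R: Z = R = 294 Ω
  L: Z = jωL = j·798·0.000949 = 0 + j0.7573 Ω
  C: Z = 1/(jωC) = -j/(ω·C) = 0 - j2.666e+04 Ω
Step 3 — Parallel combination: 1/Z_total = 1/R + 1/L + 1/C; Z_total = 0.001951 + j0.7573 Ω = 0.7573∠89.9° Ω.

Z = 0.001951 + j0.7573 Ω = 0.7573∠89.9° Ω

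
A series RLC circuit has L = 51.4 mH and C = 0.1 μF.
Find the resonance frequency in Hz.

Step 1 — Resonance condition Im(Z)=0 gives ω₀ = 1/√(LC).
Step 2 — ω₀ = 1/√(0.0514·1e-07) = 1.395e+04 rad/s.
Step 3 — f₀ = ω₀/(2π) = 2220 Hz.

f₀ = 2220 Hz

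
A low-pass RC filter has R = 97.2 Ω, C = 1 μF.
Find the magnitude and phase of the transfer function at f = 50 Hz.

Step 1 — Angular frequency: ω = 2π·50 = 314.2 rad/s.
Step 2 — Transfer function: H(jω) = 1/(1 + jωRC).
Step 3 — Denominator: 1 + jωRC = 1 + j·314.2·97.2·1e-06 = 1 + j0.03054.
Step 4 — H = 0.9991 - j0.03051.
Step 5 — Magnitude: |H| = 0.9995 (-0.0 dB); phase: φ = -1.7°.

|H| = 0.9995 (-0.0 dB), φ = -1.7°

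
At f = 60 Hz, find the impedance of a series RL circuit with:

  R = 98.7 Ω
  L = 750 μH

Step 1 — Angular frequency: ω = 2π·f = 2π·60 = 377 rad/s.
Step 2 — Component impedances:
  R: Z = R = 98.7 Ω
  L: Z = jωL = j·377·0.00075 = 0 + j0.2827 Ω
Step 3 — Series combination: Z_total = R + L = 98.7 + j0.2827 Ω = 98.7∠0.2° Ω.

Z = 98.7 + j0.2827 Ω = 98.7∠0.2° Ω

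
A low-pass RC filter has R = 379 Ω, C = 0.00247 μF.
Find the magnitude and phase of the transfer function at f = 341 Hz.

Step 1 — Angular frequency: ω = 2π·341 = 2143 rad/s.
Step 2 — Transfer function: H(jω) = 1/(1 + jωRC).
Step 3 — Denominator: 1 + jωRC = 1 + j·2143·379·2.47e-09 = 1 + j0.002006.
Step 4 — H = 1 - j0.002006.
Step 5 — Magnitude: |H| = 1 (-0.0 dB); phase: φ = -0.1°.

|H| = 1 (-0.0 dB), φ = -0.1°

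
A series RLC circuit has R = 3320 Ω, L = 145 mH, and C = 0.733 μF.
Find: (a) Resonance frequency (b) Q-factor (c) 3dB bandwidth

Step 1 — Resonance: ω₀ = 1/√(LC) = 1/√(0.145·7.33e-07) = 3067 rad/s.
Step 2 — f₀ = ω₀/(2π) = 488.2 Hz.
Step 3 — Series Q: Q = ω₀L/R = 3067·0.145/3320 = 0.134.
Step 4 — Bandwidth: Δω = ω₀/Q = 2.29e+04 rad/s; BW = Δω/(2π) = 3644 Hz.

(a) f₀ = 488.2 Hz  (b) Q = 0.134  (c) BW = 3644 Hz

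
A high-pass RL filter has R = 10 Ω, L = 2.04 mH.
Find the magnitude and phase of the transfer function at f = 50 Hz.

Step 1 — Angular frequency: ω = 2π·50 = 314.2 rad/s.
Step 2 — Transfer function: H(jω) = jωL/(R + jωL).
Step 3 — Numerator jωL = j·0.6409; denominator R + jωL = 10 + j0.6409.
Step 4 — H = 0.004091 + j0.06383.
Step 5 — Magnitude: |H| = 0.06396 (-23.9 dB); phase: φ = 86.3°.

|H| = 0.06396 (-23.9 dB), φ = 86.3°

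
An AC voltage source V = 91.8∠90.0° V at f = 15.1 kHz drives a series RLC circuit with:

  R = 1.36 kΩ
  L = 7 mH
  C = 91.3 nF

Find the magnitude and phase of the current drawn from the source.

Step 1 — Angular frequency: ω = 2π·f = 2π·1.51e+04 = 9.488e+04 rad/s.
Step 2 — Component impedances:
  R: Z = R = 1360 Ω
  L: Z = jωL = j·9.488e+04·0.007 = 0 + j664.1 Ω
  C: Z = 1/(jωC) = -j/(ω·C) = 0 - j115.4 Ω
Step 3 — Series combination: Z_total = R + L + C = 1360 + j548.7 Ω = 1467∠22.0° Ω.
Step 4 — Source phasor: V = 91.8∠90.0° V = 0 + j91.8 V.
Step 5 — Ohm's law: I = V / Z_total = (0 + j91.8) / (1360 + j548.7) = 0.02342 + j0.05805 A.
Step 6 — Convert to polar: |I| = 0.0626 A, ∠I = 68.0°.

I = 0.0626∠68.0° A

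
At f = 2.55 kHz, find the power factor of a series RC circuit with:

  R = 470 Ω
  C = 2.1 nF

Step 1 — Angular frequency: ω = 2π·f = 2π·2550 = 1.602e+04 rad/s.
Step 2 — Component impedances:
  R: Z = R = 470 Ω
  C: Z = 1/(jωC) = -j/(ω·C) = 0 - j2.972e+04 Ω
Step 3 — Series combination: Z_total = R + C = 470 - j2.972e+04 Ω = 2.972e+04∠-89.1° Ω.
Step 4 — Power factor: PF = cos(φ) = Re(Z)/|Z| = 470/2.972e+04 = 0.01581.
Step 5 — Type: Im(Z) = -2.972e+04 ⇒ leading (phase φ = -89.1°).

PF = 0.01581 (leading, φ = -89.1°)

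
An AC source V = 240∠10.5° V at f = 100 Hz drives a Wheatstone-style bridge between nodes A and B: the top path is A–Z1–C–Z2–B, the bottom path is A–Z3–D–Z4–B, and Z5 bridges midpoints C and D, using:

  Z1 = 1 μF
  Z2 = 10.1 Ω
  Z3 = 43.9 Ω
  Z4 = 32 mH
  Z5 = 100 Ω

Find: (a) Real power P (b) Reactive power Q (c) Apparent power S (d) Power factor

Step 1 — Angular frequency: ω = 2π·f = 2π·100 = 628.3 rad/s.
Step 2 — Component impedances:
  Z1: Z = 1/(jωC) = -j/(ω·C) = 0 - j1592 Ω
  Z2: Z = R = 10.1 Ω
  Z3: Z = R = 43.9 Ω
  Z4: Z = jωL = j·628.3·0.032 = 0 + j20.11 Ω
  Z5: Z = R = 100 Ω
Step 3 — Bridge requires nodal analysis (the Z5 bridge couples midpoints C and D, so the two paths cannot be reduced to a simple series/parallel combination). Setting node B to ground and injecting 1 A at node A, the 3-node admittance system at A, C, D solves to V_A = Z_AB = 48.47 + j18.21 Ω = 51.77∠20.6° Ω.
Step 4 — Source phasor: V = 240∠10.5° V = 236 + j43.74 V.
Step 5 — Current: I = V / Z = 4.564 - j0.8123 A = 4.636∠-10.1° A.
Step 6 — Complex power: S = V·I* = 1041 + j391.3 VA.
Step 7 — Real power: P = Re(S) = 1041 W.
Step 8 — Reactive power: Q = Im(S) = 391.3 VAR.
Step 9 — Apparent power: |S| = 1113 VA.
Step 10 — Power factor: PF = P/|S| = 0.9361 (lagging).

(a) P = 1041 W  (b) Q = 391.3 VAR  (c) S = 1113 VA  (d) PF = 0.9361 (lagging)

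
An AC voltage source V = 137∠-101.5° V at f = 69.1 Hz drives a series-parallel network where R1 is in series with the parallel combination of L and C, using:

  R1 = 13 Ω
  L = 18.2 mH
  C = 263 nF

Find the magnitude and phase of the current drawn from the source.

Step 1 — Angular frequency: ω = 2π·f = 2π·69.1 = 434.2 rad/s.
Step 2 — Component impedances:
  R1: Z = R = 13 Ω
  L: Z = jωL = j·434.2·0.0182 = 0 + j7.902 Ω
  C: Z = 1/(jωC) = -j/(ω·C) = 0 - j8758 Ω
Step 3 — Parallel branch: L || C = 1/(1/L + 1/C) = 0 + j7.909 Ω.
Step 4 — Series with R1: Z_total = R1 + (L || C) = 13 + j7.909 Ω = 15.22∠31.3° Ω.
Step 5 — Source phasor: V = 137∠-101.5° V = -27.31 - j134.2 V.
Step 6 — Ohm's law: I = V / Z_total = (-27.31 - j134.2) / (13 + j7.909) = -6.119 - j6.604 A.
Step 7 — Convert to polar: |I| = 9.003 A, ∠I = -132.8°.

I = 9.003∠-132.8° A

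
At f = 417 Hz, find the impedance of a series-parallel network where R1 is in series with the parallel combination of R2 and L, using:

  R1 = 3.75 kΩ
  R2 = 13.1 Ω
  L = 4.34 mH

Step 1 — Angular frequency: ω = 2π·f = 2π·417 = 2620 rad/s.
Step 2 — Component impedances:
  R1: Z = R = 3750 Ω
  R2: Z = R = 13.1 Ω
  L: Z = jωL = j·2620·0.00434 = 0 + j11.37 Ω
Step 3 — Parallel branch: R2 || L = 1/(1/R2 + 1/L) = 5.629 + j6.485 Ω.
Step 4 — Series with R1: Z_total = R1 + (R2 || L) = 3756 + j6.485 Ω = 3756∠0.1° Ω.

Z = 3756 + j6.485 Ω = 3756∠0.1° Ω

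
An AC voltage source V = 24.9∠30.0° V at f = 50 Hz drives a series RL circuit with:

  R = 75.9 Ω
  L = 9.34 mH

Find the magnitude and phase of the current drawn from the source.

Step 1 — Angular frequency: ω = 2π·f = 2π·50 = 314.2 rad/s.
Step 2 — Component impedances:
  R: Z = R = 75.9 Ω
  L: Z = jωL = j·314.2·0.00934 = 0 + j2.934 Ω
Step 3 — Series combination: Z_total = R + L = 75.9 + j2.934 Ω = 75.96∠2.2° Ω.
Step 4 — Source phasor: V = 24.9∠30.0° V = 21.56 + j12.45 V.
Step 5 — Ohm's law: I = V / Z_total = (21.56 + j12.45) / (75.9 + j2.934) = 0.29 + j0.1528 A.
Step 6 — Convert to polar: |I| = 0.3278 A, ∠I = 27.8°.

I = 0.3278∠27.8° A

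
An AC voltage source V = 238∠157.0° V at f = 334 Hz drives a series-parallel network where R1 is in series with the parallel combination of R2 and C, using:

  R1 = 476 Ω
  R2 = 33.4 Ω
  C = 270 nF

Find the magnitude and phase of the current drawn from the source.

Step 1 — Angular frequency: ω = 2π·f = 2π·334 = 2099 rad/s.
Step 2 — Component impedances:
  R1: Z = R = 476 Ω
  R2: Z = R = 33.4 Ω
  C: Z = 1/(jωC) = -j/(ω·C) = 0 - j1765 Ω
Step 3 — Parallel branch: R2 || C = 1/(1/R2 + 1/C) = 33.39 - j0.6319 Ω.
Step 4 — Series with R1: Z_total = R1 + (R2 || C) = 509.4 - j0.6319 Ω = 509.4∠-0.1° Ω.
Step 5 — Source phasor: V = 238∠157.0° V = -219.1 + j92.99 V.
Step 6 — Ohm's law: I = V / Z_total = (-219.1 + j92.99) / (509.4 - j0.6319) = -0.4303 + j0.182 A.
Step 7 — Convert to polar: |I| = 0.4672 A, ∠I = 157.1°.

I = 0.4672∠157.1° A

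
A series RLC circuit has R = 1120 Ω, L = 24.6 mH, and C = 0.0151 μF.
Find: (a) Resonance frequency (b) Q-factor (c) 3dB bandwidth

Step 1 — Resonance: ω₀ = 1/√(LC) = 1/√(0.0246·1.51e-08) = 5.189e+04 rad/s.
Step 2 — f₀ = ω₀/(2π) = 8258 Hz.
Step 3 — Series Q: Q = ω₀L/R = 5.189e+04·0.0246/1120 = 1.14.
Step 4 — Bandwidth: Δω = ω₀/Q = 4.553e+04 rad/s; BW = Δω/(2π) = 7246 Hz.

(a) f₀ = 8258 Hz  (b) Q = 1.14  (c) BW = 7246 Hz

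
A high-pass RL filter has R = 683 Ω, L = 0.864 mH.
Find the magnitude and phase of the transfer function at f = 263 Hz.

Step 1 — Angular frequency: ω = 2π·263 = 1652 rad/s.
Step 2 — Transfer function: H(jω) = jωL/(R + jωL).
Step 3 — Numerator jωL = j·1.428; denominator R + jωL = 683 + j1.428.
Step 4 — H = 4.37e-06 + j0.00209.
Step 5 — Magnitude: |H| = 0.00209 (-53.6 dB); phase: φ = 89.9°.

|H| = 0.00209 (-53.6 dB), φ = 89.9°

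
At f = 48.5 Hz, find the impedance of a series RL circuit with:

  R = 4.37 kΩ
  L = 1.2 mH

Step 1 — Angular frequency: ω = 2π·f = 2π·48.5 = 304.7 rad/s.
Step 2 — Component impedances:
  R: Z = R = 4370 Ω
  L: Z = jωL = j·304.7·0.0012 = 0 + j0.3657 Ω
Step 3 — Series combination: Z_total = R + L = 4370 + j0.3657 Ω = 4370∠0.0° Ω.

Z = 4370 + j0.3657 Ω = 4370∠0.0° Ω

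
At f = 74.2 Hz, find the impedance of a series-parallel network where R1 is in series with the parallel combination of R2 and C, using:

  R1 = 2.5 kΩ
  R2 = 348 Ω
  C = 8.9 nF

Step 1 — Angular frequency: ω = 2π·f = 2π·74.2 = 466.2 rad/s.
Step 2 — Component impedances:
  R1: Z = R = 2500 Ω
  R2: Z = R = 348 Ω
  C: Z = 1/(jωC) = -j/(ω·C) = 0 - j2.41e+05 Ω
Step 3 — Parallel branch: R2 || C = 1/(1/R2 + 1/C) = 348 - j0.5025 Ω.
Step 4 — Series with R1: Z_total = R1 + (R2 || C) = 2848 - j0.5025 Ω = 2848∠-0.0° Ω.

Z = 2848 - j0.5025 Ω = 2848∠-0.0° Ω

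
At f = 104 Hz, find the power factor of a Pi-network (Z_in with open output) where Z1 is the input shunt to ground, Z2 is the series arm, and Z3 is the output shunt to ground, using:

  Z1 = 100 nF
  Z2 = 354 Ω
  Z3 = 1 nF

Step 1 — Angular frequency: ω = 2π·f = 2π·104 = 653.5 rad/s.
Step 2 — Component impedances:
  Z1: Z = 1/(jωC) = -j/(ω·C) = 0 - j1.53e+04 Ω
  Z2: Z = R = 354 Ω
  Z3: Z = 1/(jωC) = -j/(ω·C) = 0 - j1.53e+06 Ω
Step 3 — With open output, the series arm Z2 and the output shunt Z3 appear in series to ground: Z2 + Z3 = 354 - j1.53e+06 Ω.
Step 4 — Parallel with input shunt Z1: Z_in = Z1 || (Z2 + Z3) = 0.0347 - j1.515e+04 Ω = 1.515e+04∠-90.0° Ω.
Step 5 — Power factor: PF = cos(φ) = Re(Z)/|Z| = 0.0347/1.515e+04 = 2.29e-06.
Step 6 — Type: Im(Z) = -1.515e+04 ⇒ leading (phase φ = -90.0°).

PF = 2.29e-06 (leading, φ = -90.0°)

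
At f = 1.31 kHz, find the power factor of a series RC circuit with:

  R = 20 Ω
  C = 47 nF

Step 1 — Angular frequency: ω = 2π·f = 2π·1310 = 8231 rad/s.
Step 2 — Component impedances:
  R: Z = R = 20 Ω
  C: Z = 1/(jωC) = -j/(ω·C) = 0 - j2585 Ω
Step 3 — Series combination: Z_total = R + C = 20 - j2585 Ω = 2585∠-89.6° Ω.
Step 4 — Power factor: PF = cos(φ) = Re(Z)/|Z| = 20/2585 = 0.007737.
Step 5 — Type: Im(Z) = -2585 ⇒ leading (phase φ = -89.6°).

PF = 0.007737 (leading, φ = -89.6°)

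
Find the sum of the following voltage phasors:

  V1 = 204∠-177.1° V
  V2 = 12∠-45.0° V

Step 1 — Convert each phasor to rectangular form:
  V1 = 204·(cos(-177.1°) + j·sin(-177.1°)) = -203.7 - j10.32 V
  V2 = 12·(cos(-45.0°) + j·sin(-45.0°)) = 8.485 - j8.485 V
Step 2 — Sum components: V_total = -195.3 - j18.81 V.
Step 3 — Convert to polar: |V_total| = 196.2 V, ∠V_total = -174.5°.

V_total = 196.2∠-174.5° V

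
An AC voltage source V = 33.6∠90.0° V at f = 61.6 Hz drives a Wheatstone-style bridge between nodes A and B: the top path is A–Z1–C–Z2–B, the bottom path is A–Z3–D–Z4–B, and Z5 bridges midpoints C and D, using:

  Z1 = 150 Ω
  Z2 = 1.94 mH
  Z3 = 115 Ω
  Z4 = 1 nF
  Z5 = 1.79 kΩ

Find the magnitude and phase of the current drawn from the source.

Step 1 — Angular frequency: ω = 2π·f = 2π·61.6 = 387 rad/s.
Step 2 — Component impedances:
  Z1: Z = R = 150 Ω
  Z2: Z = jωL = j·387·0.00194 = 0 + j0.7509 Ω
  Z3: Z = R = 115 Ω
  Z4: Z = 1/(jωC) = -j/(ω·C) = 0 - j2.584e+06 Ω
  Z5: Z = R = 1790 Ω
Step 3 — Bridge requires nodal analysis (the Z5 bridge couples midpoints C and D, so the two paths cannot be reduced to a simple series/parallel combination). Setting node B to ground and injecting 1 A at node A, the 3-node admittance system at A, C, D solves to V_A = Z_AB = 139.1 + j0.7443 Ω = 139.1∠0.3° Ω.
Step 4 — Source phasor: V = 33.6∠90.0° V = 0 + j33.6 V.
Step 5 — Ohm's law: I = V / Z_total = (0 + j33.6) / (139.1 + j0.7443) = 0.001293 + j0.2416 A.
Step 6 — Convert to polar: |I| = 0.2416 A, ∠I = 89.7°.

I = 0.2416∠89.7° A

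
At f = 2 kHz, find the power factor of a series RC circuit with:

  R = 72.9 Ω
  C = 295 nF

Step 1 — Angular frequency: ω = 2π·f = 2π·2000 = 1.257e+04 rad/s.
Step 2 — Component impedances:
  R: Z = R = 72.9 Ω
  C: Z = 1/(jωC) = -j/(ω·C) = 0 - j269.8 Ω
Step 3 — Series combination: Z_total = R + C = 72.9 - j269.8 Ω = 279.4∠-74.9° Ω.
Step 4 — Power factor: PF = cos(φ) = Re(Z)/|Z| = 72.9/279.4 = 0.2609.
Step 5 — Type: Im(Z) = -269.8 ⇒ leading (phase φ = -74.9°).

PF = 0.2609 (leading, φ = -74.9°)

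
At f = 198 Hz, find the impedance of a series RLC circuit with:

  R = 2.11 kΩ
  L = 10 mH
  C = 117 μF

Step 1 — Angular frequency: ω = 2π·f = 2π·198 = 1244 rad/s.
Step 2 — Component impedances:
  R: Z = R = 2110 Ω
  L: Z = jωL = j·1244·0.01 = 0 + j12.44 Ω
  C: Z = 1/(jωC) = -j/(ω·C) = 0 - j6.87 Ω
Step 3 — Series combination: Z_total = R + L + C = 2110 + j5.571 Ω = 2110∠0.2° Ω.

Z = 2110 + j5.571 Ω = 2110∠0.2° Ω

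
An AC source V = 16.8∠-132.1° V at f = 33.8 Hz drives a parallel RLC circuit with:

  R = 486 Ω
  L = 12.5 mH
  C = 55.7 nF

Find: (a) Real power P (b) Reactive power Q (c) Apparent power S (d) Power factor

Step 1 — Angular frequency: ω = 2π·f = 2π·33.8 = 212.4 rad/s.
Step 2 — Component impedances:
  R: Z = R = 486 Ω
  L: Z = jωL = j·212.4·0.0125 = 0 + j2.655 Ω
  C: Z = 1/(jωC) = -j/(ω·C) = 0 - j8.454e+04 Ω
Step 3 — Parallel combination: 1/Z_total = 1/R + 1/L + 1/C; Z_total = 0.0145 + j2.655 Ω = 2.655∠89.7° Ω.
Step 4 — Source phasor: V = 16.8∠-132.1° V = -11.26 - j12.47 V.
Step 5 — Current: I = V / Z = -4.719 + j4.217 A = 6.328∠138.2° A.
Step 6 — Complex power: S = V·I* = 0.5807 + j106.3 VA.
Step 7 — Real power: P = Re(S) = 0.5807 W.
Step 8 — Reactive power: Q = Im(S) = 106.3 VAR.
Step 9 — Apparent power: |S| = 106.3 VA.
Step 10 — Power factor: PF = P/|S| = 0.005462 (lagging).

(a) P = 0.5807 W  (b) Q = 106.3 VAR  (c) S = 106.3 VA  (d) PF = 0.005462 (lagging)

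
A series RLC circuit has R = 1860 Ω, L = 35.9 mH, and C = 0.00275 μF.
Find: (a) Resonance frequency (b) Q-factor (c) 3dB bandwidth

Step 1 — Resonance: ω₀ = 1/√(LC) = 1/√(0.0359·2.75e-09) = 1.006e+05 rad/s.
Step 2 — f₀ = ω₀/(2π) = 1.602e+04 Hz.
Step 3 — Series Q: Q = ω₀L/R = 1.006e+05·0.0359/1860 = 1.943.
Step 4 — Bandwidth: Δω = ω₀/Q = 5.181e+04 rad/s; BW = Δω/(2π) = 8246 Hz.

(a) f₀ = 1.602e+04 Hz  (b) Q = 1.943  (c) BW = 8246 Hz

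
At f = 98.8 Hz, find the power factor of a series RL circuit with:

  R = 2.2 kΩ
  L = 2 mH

Step 1 — Angular frequency: ω = 2π·f = 2π·98.8 = 620.8 rad/s.
Step 2 — Component impedances:
  R: Z = R = 2200 Ω
  L: Z = jωL = j·620.8·0.002 = 0 + j1.242 Ω
Step 3 — Series combination: Z_total = R + L = 2200 + j1.242 Ω = 2200∠0.0° Ω.
Step 4 — Power factor: PF = cos(φ) = Re(Z)/|Z| = 2200/2200 = 1.
Step 5 — Type: Im(Z) = 1.242 ⇒ lagging (phase φ = 0.0°).

PF = 1 (lagging, φ = 0.0°)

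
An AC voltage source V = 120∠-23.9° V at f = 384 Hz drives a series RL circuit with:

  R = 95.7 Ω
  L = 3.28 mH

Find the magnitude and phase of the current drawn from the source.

Step 1 — Angular frequency: ω = 2π·f = 2π·384 = 2413 rad/s.
Step 2 — Component impedances:
  R: Z = R = 95.7 Ω
  L: Z = jωL = j·2413·0.00328 = 0 + j7.914 Ω
Step 3 — Series combination: Z_total = R + L = 95.7 + j7.914 Ω = 96.03∠4.7° Ω.
Step 4 — Source phasor: V = 120∠-23.9° V = 109.7 - j48.62 V.
Step 5 — Ohm's law: I = V / Z_total = (109.7 - j48.62) / (95.7 + j7.914) = 1.097 - j0.5987 A.
Step 6 — Convert to polar: |I| = 1.25 A, ∠I = -28.6°.

I = 1.25∠-28.6° A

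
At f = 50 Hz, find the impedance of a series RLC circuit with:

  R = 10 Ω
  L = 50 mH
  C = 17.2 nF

Step 1 — Angular frequency: ω = 2π·f = 2π·50 = 314.2 rad/s.
Step 2 — Component impedances:
  R: Z = R = 10 Ω
  L: Z = jωL = j·314.2·0.05 = 0 + j15.71 Ω
  C: Z = 1/(jωC) = -j/(ω·C) = 0 - j1.851e+05 Ω
Step 3 — Series combination: Z_total = R + L + C = 10 - j1.85e+05 Ω = 1.85e+05∠-90.0° Ω.

Z = 10 - j1.85e+05 Ω = 1.85e+05∠-90.0° Ω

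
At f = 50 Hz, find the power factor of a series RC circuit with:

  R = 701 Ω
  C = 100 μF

Step 1 — Angular frequency: ω = 2π·f = 2π·50 = 314.2 rad/s.
Step 2 — Component impedances:
  R: Z = R = 701 Ω
  C: Z = 1/(jωC) = -j/(ω·C) = 0 - j31.83 Ω
Step 3 — Series combination: Z_total = R + C = 701 - j31.83 Ω = 701.7∠-2.6° Ω.
Step 4 — Power factor: PF = cos(φ) = Re(Z)/|Z| = 701/701.7 = 0.999.
Step 5 — Type: Im(Z) = -31.83 ⇒ leading (phase φ = -2.6°).

PF = 0.999 (leading, φ = -2.6°)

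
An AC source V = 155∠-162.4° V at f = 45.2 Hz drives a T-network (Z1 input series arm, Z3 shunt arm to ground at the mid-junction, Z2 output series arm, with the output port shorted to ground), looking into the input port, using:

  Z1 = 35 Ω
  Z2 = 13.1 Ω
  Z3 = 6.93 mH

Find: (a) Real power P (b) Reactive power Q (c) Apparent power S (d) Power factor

Step 1 — Angular frequency: ω = 2π·f = 2π·45.2 = 284 rad/s.
Step 2 — Component impedances:
  Z1: Z = R = 35 Ω
  Z2: Z = R = 13.1 Ω
  Z3: Z = jωL = j·284·0.00693 = 0 + j1.968 Ω
Step 3 — With the output port shorted to ground, the output series arm Z2 runs from the junction to ground; the shunt arm Z3 also runs from the junction to ground. They appear in parallel: Z3 || Z2 = 0.2892 + j1.925 Ω.
Step 4 — Series with input arm Z1: Z_in = Z1 + (Z3 || Z2) = 35.29 + j1.925 Ω = 35.34∠3.1° Ω.
Step 5 — Source phasor: V = 155∠-162.4° V = -147.7 - j46.87 V.
Step 6 — Current: I = V / Z = -4.246 - j1.096 A = 4.386∠-165.5° A.
Step 7 — Complex power: S = V·I* = 678.8 + j37.02 VA.
Step 8 — Real power: P = Re(S) = 678.8 W.
Step 9 — Reactive power: Q = Im(S) = 37.02 VAR.
Step 10 — Apparent power: |S| = 679.8 VA.
Step 11 — Power factor: PF = P/|S| = 0.9985 (lagging).

(a) P = 678.8 W  (b) Q = 37.02 VAR  (c) S = 679.8 VA  (d) PF = 0.9985 (lagging)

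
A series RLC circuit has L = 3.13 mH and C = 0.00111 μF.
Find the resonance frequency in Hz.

Step 1 — Resonance condition Im(Z)=0 gives ω₀ = 1/√(LC).
Step 2 — ω₀ = 1/√(0.00313·1.11e-09) = 5.365e+05 rad/s.
Step 3 — f₀ = ω₀/(2π) = 8.539e+04 Hz.

f₀ = 8.539e+04 Hz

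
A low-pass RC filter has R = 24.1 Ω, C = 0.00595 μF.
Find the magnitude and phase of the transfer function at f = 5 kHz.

Step 1 — Angular frequency: ω = 2π·5000 = 3.142e+04 rad/s.
Step 2 — Transfer function: H(jω) = 1/(1 + jωRC).
Step 3 — Denominator: 1 + jωRC = 1 + j·3.142e+04·24.1·5.95e-09 = 1 + j0.004505.
Step 4 — H = 1 - j0.004505.
Step 5 — Magnitude: |H| = 1 (-0.0 dB); phase: φ = -0.3°.

|H| = 1 (-0.0 dB), φ = -0.3°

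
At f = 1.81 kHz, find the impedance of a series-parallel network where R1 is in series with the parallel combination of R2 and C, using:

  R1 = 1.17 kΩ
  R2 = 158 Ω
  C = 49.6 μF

Step 1 — Angular frequency: ω = 2π·f = 2π·1810 = 1.137e+04 rad/s.
Step 2 — Component impedances:
  R1: Z = R = 1170 Ω
  R2: Z = R = 158 Ω
  C: Z = 1/(jωC) = -j/(ω·C) = 0 - j1.773 Ω
Step 3 — Parallel branch: R2 || C = 1/(1/R2 + 1/C) = 0.01989 - j1.773 Ω.
Step 4 — Series with R1: Z_total = R1 + (R2 || C) = 1170 - j1.773 Ω = 1170∠-0.1° Ω.

Z = 1170 - j1.773 Ω = 1170∠-0.1° Ω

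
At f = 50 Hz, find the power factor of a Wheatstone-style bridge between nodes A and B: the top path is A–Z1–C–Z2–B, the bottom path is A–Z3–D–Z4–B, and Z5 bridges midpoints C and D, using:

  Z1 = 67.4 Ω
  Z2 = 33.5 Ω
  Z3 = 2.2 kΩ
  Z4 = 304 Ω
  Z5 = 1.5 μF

Step 1 — Angular frequency: ω = 2π·f = 2π·50 = 314.2 rad/s.
Step 2 — Component impedances:
  Z1: Z = R = 67.4 Ω
  Z2: Z = R = 33.5 Ω
  Z3: Z = R = 2200 Ω
  Z4: Z = R = 304 Ω
  Z5: Z = 1/(jωC) = -j/(ω·C) = 0 - j2122 Ω
Step 3 — Bridge requires nodal analysis (the Z5 bridge couples midpoints C and D, so the two paths cannot be reduced to a simple series/parallel combination). Setting node B to ground and injecting 1 A at node A, the 3-node admittance system at A, C, D solves to V_A = Z_AB = 96.96 - j0.1929 Ω = 96.97∠-0.1° Ω.
Step 4 — Power factor: PF = cos(φ) = Re(Z)/|Z| = 96.965/96.965 = 1.
Step 5 — Type: Im(Z) = -0.1929 ⇒ leading (phase φ = -0.1°).

PF = 1 (leading, φ = -0.1°)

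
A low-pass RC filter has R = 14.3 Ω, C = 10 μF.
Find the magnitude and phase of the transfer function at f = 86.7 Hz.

Step 1 — Angular frequency: ω = 2π·86.7 = 544.8 rad/s.
Step 2 — Transfer function: H(jω) = 1/(1 + jωRC).
Step 3 — Denominator: 1 + jωRC = 1 + j·544.8·14.3·1e-05 = 1 + j0.0779.
Step 4 — H = 0.994 - j0.07743.
Step 5 — Magnitude: |H| = 0.997 (-0.0 dB); phase: φ = -4.5°.

|H| = 0.997 (-0.0 dB), φ = -4.5°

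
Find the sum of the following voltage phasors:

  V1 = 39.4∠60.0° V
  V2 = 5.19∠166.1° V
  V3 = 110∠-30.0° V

Step 1 — Convert each phasor to rectangular form:
  V1 = 39.4·(cos(60.0°) + j·sin(60.0°)) = 19.7 + j34.12 V
  V2 = 5.19·(cos(166.1°) + j·sin(166.1°)) = -5.038 + j1.247 V
  V3 = 110·(cos(-30.0°) + j·sin(-30.0°)) = 95.26 - j55 V
Step 2 — Sum components: V_total = 109.9 - j19.63 V.
Step 3 — Convert to polar: |V_total| = 111.7 V, ∠V_total = -10.1°.

V_total = 111.7∠-10.1° V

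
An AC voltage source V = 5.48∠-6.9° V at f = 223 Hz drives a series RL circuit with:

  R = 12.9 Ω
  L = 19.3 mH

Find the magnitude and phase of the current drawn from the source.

Step 1 — Angular frequency: ω = 2π·f = 2π·223 = 1401 rad/s.
Step 2 — Component impedances:
  R: Z = R = 12.9 Ω
  L: Z = jωL = j·1401·0.0193 = 0 + j27.04 Ω
Step 3 — Series combination: Z_total = R + L = 12.9 + j27.04 Ω = 29.96∠64.5° Ω.
Step 4 — Source phasor: V = 5.48∠-6.9° V = 5.44 - j0.6583 V.
Step 5 — Ohm's law: I = V / Z_total = (5.44 - j0.6583) / (12.9 + j27.04) = 0.05835 - j0.1733 A.
Step 6 — Convert to polar: |I| = 0.1829 A, ∠I = -71.4°.

I = 0.1829∠-71.4° A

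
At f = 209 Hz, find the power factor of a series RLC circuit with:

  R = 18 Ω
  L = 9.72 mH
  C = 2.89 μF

Step 1 — Angular frequency: ω = 2π·f = 2π·209 = 1313 rad/s.
Step 2 — Component impedances:
  R: Z = R = 18 Ω
  L: Z = jωL = j·1313·0.00972 = 0 + j12.76 Ω
  C: Z = 1/(jωC) = -j/(ω·C) = 0 - j263.5 Ω
Step 3 — Series combination: Z_total = R + L + C = 18 - j250.7 Ω = 251.4∠-85.9° Ω.
Step 4 — Power factor: PF = cos(φ) = Re(Z)/|Z| = 18/251.378 = 0.07161.
Step 5 — Type: Im(Z) = -250.7 ⇒ leading (phase φ = -85.9°).

PF = 0.07161 (leading, φ = -85.9°)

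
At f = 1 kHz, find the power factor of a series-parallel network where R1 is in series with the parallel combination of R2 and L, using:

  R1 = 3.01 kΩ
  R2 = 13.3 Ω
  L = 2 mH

Step 1 — Angular frequency: ω = 2π·f = 2π·1000 = 6283 rad/s.
Step 2 — Component impedances:
  R1: Z = R = 3010 Ω
  R2: Z = R = 13.3 Ω
  L: Z = jωL = j·6283·0.002 = 0 + j12.57 Ω
Step 3 — Parallel branch: R2 || L = 1/(1/R2 + 1/L) = 6.273 + j6.639 Ω.
Step 4 — Series with R1: Z_total = R1 + (R2 || L) = 3016 + j6.639 Ω = 3016∠0.1° Ω.
Step 5 — Power factor: PF = cos(φ) = Re(Z)/|Z| = 3016/3016 = 1.
Step 6 — Type: Im(Z) = 6.639 ⇒ lagging (phase φ = 0.1°).

PF = 1 (lagging, φ = 0.1°)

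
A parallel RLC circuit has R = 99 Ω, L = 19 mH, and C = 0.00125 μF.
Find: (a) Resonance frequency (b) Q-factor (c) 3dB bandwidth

Step 1 — Resonance: ω₀ = 1/√(LC) = 1/√(0.019·1.25e-09) = 2.052e+05 rad/s.
Step 2 — f₀ = ω₀/(2π) = 3.266e+04 Hz.
Step 3 — Parallel Q: Q = R/(ω₀L) = 99/(2.052e+05·0.019) = 0.02539.
Step 4 — Bandwidth: Δω = ω₀/Q = 8.081e+06 rad/s; BW = Δω/(2π) = 1.286e+06 Hz.

(a) f₀ = 3.266e+04 Hz  (b) Q = 0.02539  (c) BW = 1.286e+06 Hz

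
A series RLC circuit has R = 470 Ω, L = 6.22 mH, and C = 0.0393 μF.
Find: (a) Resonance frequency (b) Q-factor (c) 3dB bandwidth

Step 1 — Resonance: ω₀ = 1/√(LC) = 1/√(0.00622·3.93e-08) = 6.396e+04 rad/s.
Step 2 — f₀ = ω₀/(2π) = 1.018e+04 Hz.
Step 3 — Series Q: Q = ω₀L/R = 6.396e+04·0.00622/470 = 0.8464.
Step 4 — Bandwidth: Δω = ω₀/Q = 7.556e+04 rad/s; BW = Δω/(2π) = 1.203e+04 Hz.

(a) f₀ = 1.018e+04 Hz  (b) Q = 0.8464  (c) BW = 1.203e+04 Hz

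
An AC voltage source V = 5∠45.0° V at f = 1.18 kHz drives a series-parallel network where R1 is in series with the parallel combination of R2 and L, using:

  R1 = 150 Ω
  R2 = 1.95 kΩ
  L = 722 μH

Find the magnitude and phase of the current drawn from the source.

Step 1 — Angular frequency: ω = 2π·f = 2π·1180 = 7414 rad/s.
Step 2 — Component impedances:
  R1: Z = R = 150 Ω
  R2: Z = R = 1950 Ω
  L: Z = jωL = j·7414·0.000722 = 0 + j5.353 Ω
Step 3 — Parallel branch: R2 || L = 1/(1/R2 + 1/L) = 0.01469 + j5.353 Ω.
Step 4 — Series with R1: Z_total = R1 + (R2 || L) = 150 + j5.353 Ω = 150.1∠2.0° Ω.
Step 5 — Source phasor: V = 5∠45.0° V = 3.536 + j3.536 V.
Step 6 — Ohm's law: I = V / Z_total = (3.536 + j3.536) / (150 + j5.353) = 0.02438 + j0.0227 A.
Step 7 — Convert to polar: |I| = 0.03331 A, ∠I = 43.0°.

I = 0.03331∠43.0° A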